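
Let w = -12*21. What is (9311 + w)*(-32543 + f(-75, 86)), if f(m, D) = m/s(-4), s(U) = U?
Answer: -1178548723/4 ≈ -2.9464e+8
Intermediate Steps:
w = -252
f(m, D) = -m/4 (f(m, D) = m/(-4) = m*(-1/4) = -m/4)
(9311 + w)*(-32543 + f(-75, 86)) = (9311 - 252)*(-32543 - 1/4*(-75)) = 9059*(-32543 + 75/4) = 9059*(-130097/4) = -1178548723/4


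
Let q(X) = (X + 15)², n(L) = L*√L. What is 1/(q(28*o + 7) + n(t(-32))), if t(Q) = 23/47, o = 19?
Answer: 31864939868/9779859884514921 - 1081*√1081/9779859884514921 ≈ 3.2582e-6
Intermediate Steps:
t(Q) = 23/47 (t(Q) = 23*(1/47) = 23/47)
n(L) = L^(3/2)
q(X) = (15 + X)²
1/(q(28*o + 7) + n(t(-32))) = 1/((15 + (28*19 + 7))² + (23/47)^(3/2)) = 1/((15 + (532 + 7))² + 23*√1081/2209) = 1/((15 + 539)² + 23*√1081/2209) = 1/(554² + 23*√1081/2209) = 1/(306916 + 23*√1081/2209)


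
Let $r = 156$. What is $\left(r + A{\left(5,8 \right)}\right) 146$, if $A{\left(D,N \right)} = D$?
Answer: $23506$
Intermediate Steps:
$\left(r + A{\left(5,8 \right)}\right) 146 = \left(156 + 5\right) 146 = 161 \cdot 146 = 23506$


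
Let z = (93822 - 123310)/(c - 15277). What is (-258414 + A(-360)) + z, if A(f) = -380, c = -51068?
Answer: -17169658442/66345 ≈ -2.5879e+5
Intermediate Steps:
z = 29488/66345 (z = (93822 - 123310)/(-51068 - 15277) = -29488/(-66345) = -29488*(-1/66345) = 29488/66345 ≈ 0.44446)
(-258414 + A(-360)) + z = (-258414 - 380) + 29488/66345 = -258794 + 29488/66345 = -17169658442/66345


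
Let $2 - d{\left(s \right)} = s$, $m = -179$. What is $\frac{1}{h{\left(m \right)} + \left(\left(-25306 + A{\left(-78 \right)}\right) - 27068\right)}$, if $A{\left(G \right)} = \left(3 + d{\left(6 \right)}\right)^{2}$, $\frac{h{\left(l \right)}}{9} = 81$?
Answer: $- \frac{1}{51644} \approx -1.9363 \cdot 10^{-5}$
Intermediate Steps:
$h{\left(l \right)} = 729$ ($h{\left(l \right)} = 9 \cdot 81 = 729$)
$d{\left(s \right)} = 2 - s$
$A{\left(G \right)} = 1$ ($A{\left(G \right)} = \left(3 + \left(2 - 6\right)\right)^{2} = \left(3 - 4\right)^{2} = \left(-1\right)^{2} = 1$)
$\frac{1}{h{\left(m \right)} + \left(\left(-25306 + A{\left(-78 \right)}\right) - 27068\right)} = \frac{1}{729 + \left(\left(-25306 + 1\right) - 27068\right)} = \frac{1}{729 - 52373} = \frac{1}{-51644} = - \frac{1}{51644}$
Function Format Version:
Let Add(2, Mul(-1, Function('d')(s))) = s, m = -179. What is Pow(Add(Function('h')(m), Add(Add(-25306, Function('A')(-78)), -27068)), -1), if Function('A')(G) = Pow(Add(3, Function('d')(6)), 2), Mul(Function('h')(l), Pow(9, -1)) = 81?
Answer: Rational(-1, 51644) ≈ -1.9363e-5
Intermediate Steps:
Function('h')(l) = 729 (Function('h')(l) = Mul(9, 81) = 729)
Function('d')(s) = Add(2, Mul(-1, s))
Function('A')(G) = 1 (Function('A')(G) = Pow(Add(3, Add(2, Mul(-1, 6))), 2) = Pow(Add(3, Add(2, -6)), 2) = Pow(Add(3, -4), 2) = Pow(-1, 2) = 1)
Pow(Add(Function('h')(m), Add(Add(-25306, Function('A')(-78)), -27068)), -1) = Pow(Add(729, Add(Add(-25306, 1), -27068)), -1) = Pow(Add(729, Add(-25305, -27068)), -1) = Pow(Add(729, -52373), -1) = Pow(-51644, -1) = Rational(-1, 51644)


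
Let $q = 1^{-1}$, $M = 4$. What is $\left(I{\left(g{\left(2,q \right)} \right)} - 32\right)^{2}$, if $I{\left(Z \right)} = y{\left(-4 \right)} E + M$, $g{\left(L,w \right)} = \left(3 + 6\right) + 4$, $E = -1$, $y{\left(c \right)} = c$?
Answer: $576$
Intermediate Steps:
$q = 1$
$g{\left(L,w \right)} = 13$ ($g{\left(L,w \right)} = 9 + 4 = 13$)
$I{\left(Z \right)} = 8$ ($I{\left(Z \right)} = \left(-4\right) \left(-1\right) + 4 = 4 + 4 = 8$)
$\left(I{\left(g{\left(2,q \right)} \right)} - 32\right)^{2} = \left(8 - 32\right)^{2} = \left(-24\right)^{2} = 576$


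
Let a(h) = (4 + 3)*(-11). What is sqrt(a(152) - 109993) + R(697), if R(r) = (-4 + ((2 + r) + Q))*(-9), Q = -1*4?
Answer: -6219 + 3*I*sqrt(12230) ≈ -6219.0 + 331.77*I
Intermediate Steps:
Q = -4
a(h) = -77 (a(h) = 7*(-11) = -77)
R(r) = 54 - 9*r (R(r) = (-4 + ((2 + r) - 4))*(-9) = (-4 + (-2 + r))*(-9) = (-6 + r)*(-9) = 54 - 9*r)
sqrt(a(152) - 109993) + R(697) = sqrt(-77 - 109993) + (54 - 9*697) = sqrt(-110070) + (54 - 6273) = 3*I*sqrt(12230) - 6219 = -6219 + 3*I*sqrt(12230)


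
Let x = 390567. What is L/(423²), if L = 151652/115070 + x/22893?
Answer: 896561369/8728744799385 ≈ 0.00010271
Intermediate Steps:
L = 8069052321/439049585 (L = 151652/115070 + 390567/22893 = 151652*(1/115070) + 390567*(1/22893) = 75826/57535 + 130189/7631 = 8069052321/439049585 ≈ 18.378)
L/(423²) = 8069052321/(439049585*(423²)) = (8069052321/439049585)/178929 = (8069052321/439049585)*(1/178929) = 896561369/8728744799385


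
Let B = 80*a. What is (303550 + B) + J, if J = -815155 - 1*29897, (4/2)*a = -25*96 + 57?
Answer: -635222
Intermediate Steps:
a = -2343/2 (a = (-25*96 + 57)/2 = (-2400 + 57)/2 = (½)*(-2343) = -2343/2 ≈ -1171.5)
J = -845052 (J = -815155 - 29897 = -845052)
B = -93720 (B = 80*(-2343/2) = -93720)
(303550 + B) + J = (303550 - 93720) - 845052 = 209830 - 845052 = -635222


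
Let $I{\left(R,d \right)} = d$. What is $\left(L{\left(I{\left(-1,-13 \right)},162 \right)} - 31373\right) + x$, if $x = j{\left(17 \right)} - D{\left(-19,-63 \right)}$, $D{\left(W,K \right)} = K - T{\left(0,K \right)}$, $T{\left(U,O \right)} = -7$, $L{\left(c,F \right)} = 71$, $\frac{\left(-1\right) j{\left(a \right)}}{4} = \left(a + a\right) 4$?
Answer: $-31790$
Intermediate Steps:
$j{\left(a \right)} = - 32 a$ ($j{\left(a \right)} = - 4 \left(a + a\right) 4 = - 4 \cdot 2 a 4 = - 4 \cdot 8 a = - 32 a$)
$D{\left(W,K \right)} = 7 + K$ ($D{\left(W,K \right)} = K - -7 = K + 7 = 7 + K$)
$x = -488$ ($x = \left(-32\right) 17 - \left(7 - 63\right) = -544 - -56 = -544 + 56 = -488$)
$\left(L{\left(I{\left(-1,-13 \right)},162 \right)} - 31373\right) + x = \left(71 - 31373\right) - 488 = -31302 - 488 = -31790$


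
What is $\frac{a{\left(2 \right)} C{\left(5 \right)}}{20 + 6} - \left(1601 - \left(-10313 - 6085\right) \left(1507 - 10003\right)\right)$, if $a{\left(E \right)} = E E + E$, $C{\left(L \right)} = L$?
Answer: $\frac{1811105506}{13} \approx 1.3932 \cdot 10^{8}$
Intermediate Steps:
$a{\left(E \right)} = E + E^{2}$ ($a{\left(E \right)} = E^{2} + E = E + E^{2}$)
$\frac{a{\left(2 \right)} C{\left(5 \right)}}{20 + 6} - \left(1601 - \left(-10313 - 6085\right) \left(1507 - 10003\right)\right) = \frac{2 \left(1 + 2\right) 5}{20 + 6} - \left(1601 - \left(-10313 - 6085\right) \left(1507 - 10003\right)\right) = \frac{2 \cdot 3 \cdot 5}{26} - \left(1601 - \left(-16398\right) \left(-8496\right)\right) = 6 \cdot 5 \cdot \frac{1}{26} - \left(1601 - 139317408\right) = 30 \cdot \frac{1}{26} - \left(1601 - 139317408\right) = \frac{15}{13} - -139315807 = \frac{15}{13} + 139315807 = \frac{1811105506}{13}$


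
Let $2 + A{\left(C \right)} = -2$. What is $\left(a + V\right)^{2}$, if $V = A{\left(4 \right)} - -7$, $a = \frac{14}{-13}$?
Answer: $\frac{625}{169} \approx 3.6982$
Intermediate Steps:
$a = - \frac{14}{13}$ ($a = 14 \left(- \frac{1}{13}\right) = - \frac{14}{13} \approx -1.0769$)
$A{\left(C \right)} = -4$ ($A{\left(C \right)} = -2 - 2 = -4$)
$V = 3$ ($V = -4 - -7 = -4 + 7 = 3$)
$\left(a + V\right)^{2} = \left(- \frac{14}{13} + 3\right)^{2} = \left(\frac{25}{13}\right)^{2} = \frac{625}{169}$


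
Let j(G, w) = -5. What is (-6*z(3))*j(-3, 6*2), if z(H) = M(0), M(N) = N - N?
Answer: 0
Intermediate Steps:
M(N) = 0
z(H) = 0
(-6*z(3))*j(-3, 6*2) = -6*0*(-5) = 0*(-5) = 0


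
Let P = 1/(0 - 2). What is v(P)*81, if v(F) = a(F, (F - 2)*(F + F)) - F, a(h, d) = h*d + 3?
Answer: 729/4 ≈ 182.25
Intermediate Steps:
a(h, d) = 3 + d*h (a(h, d) = d*h + 3 = 3 + d*h)
P = -½ (P = 1/(-2) = -½ ≈ -0.50000)
v(F) = 3 - F + 2*F²*(-2 + F) (v(F) = (3 + ((F - 2)*(F + F))*F) - F = (3 + ((-2 + F)*(2*F))*F) - F = (3 + (2*F*(-2 + F))*F) - F = (3 + 2*F²*(-2 + F)) - F = 3 - F + 2*F²*(-2 + F))
v(P)*81 = (3 - 1*(-½) + 2*(-½)²*(-2 - ½))*81 = (3 + ½ + 2*(¼)*(-5/2))*81 = (3 + ½ - 5/4)*81 = (9/4)*81 = 729/4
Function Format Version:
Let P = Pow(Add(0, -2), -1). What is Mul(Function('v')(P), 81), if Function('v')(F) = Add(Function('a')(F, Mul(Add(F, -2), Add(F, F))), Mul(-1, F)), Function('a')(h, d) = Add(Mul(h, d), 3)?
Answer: Rational(729, 4) ≈ 182.25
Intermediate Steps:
Function('a')(h, d) = Add(3, Mul(d, h)) (Function('a')(h, d) = Add(Mul(d, h), 3) = Add(3, Mul(d, h)))
P = Rational(-1, 2) (P = Pow(-2, -1) = Rational(-1, 2) ≈ -0.50000)
Function('v')(F) = Add(3, Mul(-1, F), Mul(2, Pow(F, 2), Add(-2, F))) (Function('v')(F) = Add(Add(3, Mul(Mul(Add(F, -2), Add(F, F)), F)), Mul(-1, F)) = Add(Add(3, Mul(Mul(Add(-2, F), Mul(2, F)), F)), Mul(-1, F)) = Add(Add(3, Mul(Mul(2, F, Add(-2, F)), F)), Mul(-1, F)) = Add(Add(3, Mul(2, Pow(F, 2), Add(-2, F))), Mul(-1, F)) = Add(3, Mul(-1, F), Mul(2, Pow(F, 2), Add(-2, F))))
Mul(Function('v')(P), 81) = Mul(Add(3, Mul(-1, Rational(-1, 2)), Mul(2, Pow(Rational(-1, 2), 2), Add(-2, Rational(-1, 2)))), 81) = Mul(Add(3, Rational(1, 2), Mul(2, Rational(1, 4), Rational(-5, 2))), 81) = Mul(Add(3, Rational(1, 2), Rational(-5, 4)), 81) = Mul(Rational(9, 4), 81) = Rational(729, 4)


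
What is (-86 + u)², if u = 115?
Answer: 841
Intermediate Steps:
(-86 + u)² = (-86 + 115)² = 29² = 841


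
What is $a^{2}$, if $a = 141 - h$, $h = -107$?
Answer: $61504$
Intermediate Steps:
$a = 248$ ($a = 141 - -107 = 141 + 107 = 248$)
$a^{2} = 248^{2} = 61504$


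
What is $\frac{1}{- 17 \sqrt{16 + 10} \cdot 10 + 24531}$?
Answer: $\frac{111}{2719541} + \frac{10 \sqrt{26}}{35354033} \approx 4.2258 \cdot 10^{-5}$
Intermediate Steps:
$\frac{1}{- 17 \sqrt{16 + 10} \cdot 10 + 24531} = \frac{1}{- 17 \sqrt{26} \cdot 10 + 24531} = \frac{1}{- 170 \sqrt{26} + 24531} = \frac{1}{24531 - 170 \sqrt{26}}$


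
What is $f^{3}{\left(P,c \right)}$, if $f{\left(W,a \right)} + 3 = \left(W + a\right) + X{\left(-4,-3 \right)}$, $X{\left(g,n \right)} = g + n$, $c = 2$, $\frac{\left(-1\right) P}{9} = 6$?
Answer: $-238328$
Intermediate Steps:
$P = -54$ ($P = \left(-9\right) 6 = -54$)
$f{\left(W,a \right)} = -10 + W + a$ ($f{\left(W,a \right)} = -3 - \left(7 - W - a\right) = -3 + \left(-7 + W + a\right) = -10 + W + a$)
$f^{3}{\left(P,c \right)} = \left(-10 - 54 + 2\right)^{3} = \left(-62\right)^{3} = -238328$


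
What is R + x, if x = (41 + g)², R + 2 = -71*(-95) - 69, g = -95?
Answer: 9590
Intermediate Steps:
R = 6674 (R = -2 + (-71*(-95) - 69) = -2 + (6745 - 69) = -2 + 6676 = 6674)
x = 2916 (x = (41 - 95)² = (-54)² = 2916)
R + x = 6674 + 2916 = 9590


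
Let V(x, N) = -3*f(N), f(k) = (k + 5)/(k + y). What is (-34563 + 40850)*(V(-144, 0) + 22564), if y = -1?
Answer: 141954173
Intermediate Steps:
f(k) = (5 + k)/(-1 + k) (f(k) = (k + 5)/(k - 1) = (5 + k)/(-1 + k))
V(x, N) = -3*(5 + N)/(-1 + N)
(-34563 + 40850)*(V(-144, 0) + 22564) = (-34563 + 40850)*(3*(-5 - 1*0)/(-1 + 0) + 22564) = 6287*(3*(-5 + 0)/(-1) + 22564) = 6287*(3*(-1)*(-5) + 22564) = 6287*(15 + 22564) = 6287*22579 = 141954173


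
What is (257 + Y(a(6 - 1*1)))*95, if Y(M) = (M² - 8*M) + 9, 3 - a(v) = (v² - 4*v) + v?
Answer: 35245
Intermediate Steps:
a(v) = 3 - v² + 3*v (a(v) = 3 - ((v² - 4*v) + v) = 3 - (v² - 3*v) = 3 + (-v² + 3*v) = 3 - v² + 3*v)
Y(M) = 9 + M² - 8*M
(257 + Y(a(6 - 1*1)))*95 = (257 + (9 + (3 - (6 - 1*1)² + 3*(6 - 1*1))² - 8*(3 - (6 - 1*1)² + 3*(6 - 1*1))))*95 = (257 + (9 + (3 - (6 - 1)² + 3*(6 - 1))² - 8*(3 - (6 - 1)² + 3*(6 - 1))))*95 = (257 + (9 + (3 - 1*5² + 3*5)² - 8*(3 - 1*5² + 3*5)))*95 = (257 + (9 + (3 - 1*25 + 15)² - 8*(3 - 1*25 + 15)))*95 = (257 + (9 + (3 - 25 + 15)² - 8*(3 - 25 + 15)))*95 = (257 + (9 + (-7)² - 8*(-7)))*95 = (257 + (9 + 49 + 56))*95 = (257 + 114)*95 = 371*95 = 35245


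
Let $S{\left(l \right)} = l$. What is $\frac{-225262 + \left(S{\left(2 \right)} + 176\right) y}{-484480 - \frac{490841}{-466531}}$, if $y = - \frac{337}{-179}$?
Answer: $\frac{4473310328}{9635240819} \approx 0.46427$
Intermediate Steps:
$y = \frac{337}{179}$ ($y = \left(-337\right) \left(- \frac{1}{179}\right) = \frac{337}{179} \approx 1.8827$)
$\frac{-225262 + \left(S{\left(2 \right)} + 176\right) y}{-484480 - \frac{490841}{-466531}} = \frac{-225262 + \left(2 + 176\right) \frac{337}{179}}{-484480 - \frac{490841}{-466531}} = \frac{-225262 + 178 \cdot \frac{337}{179}}{-484480 - - \frac{2221}{2111}} = \frac{-225262 + \frac{59986}{179}}{-484480 + \frac{2221}{2111}} = - \frac{40261912}{179 \left(- \frac{1022735059}{2111}\right)} = \left(- \frac{40261912}{179}\right) \left(- \frac{2111}{1022735059}\right) = \frac{4473310328}{9635240819}$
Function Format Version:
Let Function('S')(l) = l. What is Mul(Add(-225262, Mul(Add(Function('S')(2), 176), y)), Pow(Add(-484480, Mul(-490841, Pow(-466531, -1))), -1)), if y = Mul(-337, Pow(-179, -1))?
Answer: Rational(4473310328, 9635240819) ≈ 0.46427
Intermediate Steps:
y = Rational(337, 179) (y = Mul(-337, Rational(-1, 179)) = Rational(337, 179) ≈ 1.8827)
Mul(Add(-225262, Mul(Add(Function('S')(2), 176), y)), Pow(Add(-484480, Mul(-490841, Pow(-466531, -1))), -1)) = Mul(Add(-225262, Mul(Add(2, 176), Rational(337, 179))), Pow(Add(-484480, Mul(-490841, Pow(-466531, -1))), -1)) = Mul(Add(-225262, Mul(178, Rational(337, 179))), Pow(Add(-484480, Mul(-490841, Rational(-1, 466531))), -1)) = Mul(Add(-225262, Rational(59986, 179)), Pow(Add(-484480, Rational(2221, 2111)), -1)) = Mul(Rational(-40261912, 179), Pow(Rational(-1022735059, 2111), -1)) = Mul(Rational(-40261912, 179), Rational(-2111, 1022735059)) = Rational(4473310328, 9635240819)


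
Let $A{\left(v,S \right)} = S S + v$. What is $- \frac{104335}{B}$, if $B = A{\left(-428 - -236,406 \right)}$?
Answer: $- \frac{104335}{164644} \approx -0.6337$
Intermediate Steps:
$A{\left(v,S \right)} = v + S^{2}$ ($A{\left(v,S \right)} = S^{2} + v = v + S^{2}$)
$B = 164644$ ($B = \left(-428 - -236\right) + 406^{2} = \left(-428 + 236\right) + 164836 = -192 + 164836 = 164644$)
$- \frac{104335}{B} = - \frac{104335}{164644}$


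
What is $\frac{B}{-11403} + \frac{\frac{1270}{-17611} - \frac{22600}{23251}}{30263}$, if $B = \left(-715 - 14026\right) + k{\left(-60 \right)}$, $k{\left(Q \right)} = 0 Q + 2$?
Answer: $\frac{60879741917988589}{47101582723307343} \approx 1.2925$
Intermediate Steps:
$k{\left(Q \right)} = 2$ ($k{\left(Q \right)} = 0 + 2 = 2$)
$B = -14739$ ($B = \left(-715 - 14026\right) + 2 = -14741 + 2 = -14739$)
$\frac{B}{-11403} + \frac{\frac{1270}{-17611} - \frac{22600}{23251}}{30263} = - \frac{14739}{-11403} + \frac{\frac{1270}{-17611} - \frac{22600}{23251}}{30263} = \left(-14739\right) \left(- \frac{1}{11403}\right) + \left(1270 \left(- \frac{1}{17611}\right) - \frac{22600}{23251}\right) \frac{1}{30263} = \frac{4913}{3801} + \left(- \frac{1270}{17611} - \frac{22600}{23251}\right) \frac{1}{30263} = \frac{4913}{3801} - \frac{427537370}{12391892323943} = \frac{60879741917988589}{47101582723307343}$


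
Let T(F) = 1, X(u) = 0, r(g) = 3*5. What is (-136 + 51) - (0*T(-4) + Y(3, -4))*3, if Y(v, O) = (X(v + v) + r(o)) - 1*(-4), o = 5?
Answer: -142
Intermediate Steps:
r(g) = 15
Y(v, O) = 19 (Y(v, O) = (0 + 15) - 1*(-4) = 15 + 4 = 19)
(-136 + 51) - (0*T(-4) + Y(3, -4))*3 = (-136 + 51) - (0*1 + 19)*3 = -85 - (0 + 19)*3 = -85 - 19*3 = -85 - 1*57 = -85 - 57 = -142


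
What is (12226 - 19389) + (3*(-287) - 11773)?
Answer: -19797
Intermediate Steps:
(12226 - 19389) + (3*(-287) - 11773) = -7163 + (-861 - 11773) = -7163 - 12634 = -19797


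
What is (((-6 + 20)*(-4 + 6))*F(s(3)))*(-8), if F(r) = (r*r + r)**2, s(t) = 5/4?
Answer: -14175/8 ≈ -1771.9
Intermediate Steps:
s(t) = 5/4 (s(t) = 5*(1/4) = 5/4)
F(r) = (r + r**2)**2 (F(r) = (r**2 + r)**2 = (r + r**2)**2)
(((-6 + 20)*(-4 + 6))*F(s(3)))*(-8) = (((-6 + 20)*(-4 + 6))*((5/4)**2*(1 + 5/4)**2))*(-8) = ((14*2)*(25*(9/4)**2/16))*(-8) = (28*((25/16)*(81/16)))*(-8) = (28*(2025/256))*(-8) = (14175/64)*(-8) = -14175/8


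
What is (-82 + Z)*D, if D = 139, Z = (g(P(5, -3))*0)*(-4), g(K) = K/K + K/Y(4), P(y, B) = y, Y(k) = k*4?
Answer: -11398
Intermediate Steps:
Y(k) = 4*k
g(K) = 1 + K/16 (g(K) = K/K + K/((4*4)) = 1 + K/16)
Z = 0 (Z = ((1 + (1/16)*5)*0)*(-4) = ((1 + 5/16)*0)*(-4) = ((21/16)*0)*(-4) = 0*(-4) = 0)
(-82 + Z)*D = (-82 + 0)*139 = -82*139 = -11398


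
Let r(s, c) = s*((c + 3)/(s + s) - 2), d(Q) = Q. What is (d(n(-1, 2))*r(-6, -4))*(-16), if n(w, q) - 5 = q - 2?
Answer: -920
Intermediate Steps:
n(w, q) = 3 + q (n(w, q) = 5 + (q - 2) = 5 + (-2 + q) = 3 + q)
r(s, c) = s*(-2 + (3 + c)/(2*s)) (r(s, c) = s*((3 + c)/((2*s)) - 2) = s*((3 + c)*(1/(2*s)) - 2) = s*((3 + c)/(2*s) - 2) = s*(-2 + (3 + c)/(2*s)))
(d(n(-1, 2))*r(-6, -4))*(-16) = ((3 + 2)*(3/2 + (1/2)*(-4) - 2*(-6)))*(-16) = (5*(3/2 - 2 + 12))*(-16) = (5*(23/2))*(-16) = (115/2)*(-16) = -920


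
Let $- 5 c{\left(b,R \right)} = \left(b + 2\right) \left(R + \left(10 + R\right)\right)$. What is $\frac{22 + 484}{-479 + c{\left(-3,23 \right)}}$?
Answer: $- \frac{2530}{2339} \approx -1.0817$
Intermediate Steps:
$c{\left(b,R \right)} = - \frac{\left(2 + b\right) \left(10 + 2 R\right)}{5}$ ($c{\left(b,R \right)} = - \frac{\left(b + 2\right) \left(R + \left(10 + R\right)\right)}{5} = - \frac{\left(2 + b\right) \left(10 + 2 R\right)}{5}$)
$\frac{22 + 484}{-479 + c{\left(-3,23 \right)}} = \frac{22 + 484}{-479 - \left(\frac{82}{5} - \frac{138}{5}\right)} = \frac{506}{-479 + \left(-4 + 6 - \frac{92}{5} + \frac{138}{5}\right)} = \frac{506}{-479 + \frac{56}{5}} = \frac{506}{- \frac{2339}{5}} = 506 \left(- \frac{5}{2339}\right) = - \frac{2530}{2339}$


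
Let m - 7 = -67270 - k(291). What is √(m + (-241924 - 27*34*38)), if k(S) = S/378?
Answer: I*√606942602/42 ≈ 586.58*I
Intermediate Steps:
k(S) = S/378 (k(S) = S*(1/378) = S/378)
m = -8475235/126 (m = 7 + (-67270 - 291/378) = 7 + (-67270 - 1*97/126) = 7 + (-67270 - 97/126) = 7 - 8476117/126 = -8475235/126 ≈ -67264.)
√(m + (-241924 - 27*34*38)) = √(-8475235/126 + (-241924 - 27*34*38)) = √(-8475235/126 + (-241924 - 918*38)) = √(-8475235/126 + (-241924 - 34884)) = √(-8475235/126 - 276808) = √(-43353043/126) = I*√606942602/42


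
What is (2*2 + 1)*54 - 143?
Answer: 127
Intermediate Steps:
(2*2 + 1)*54 - 143 = (4 + 1)*54 - 143 = 5*54 - 143 = 270 - 143 = 127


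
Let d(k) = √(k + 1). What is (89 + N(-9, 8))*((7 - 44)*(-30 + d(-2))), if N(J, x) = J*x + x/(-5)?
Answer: 17094 - 2849*I/5 ≈ 17094.0 - 569.8*I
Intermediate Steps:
N(J, x) = -x/5 + J*x (N(J, x) = J*x + x*(-⅕) = J*x - x/5 = -x/5 + J*x)
d(k) = √(1 + k)
(89 + N(-9, 8))*((7 - 44)*(-30 + d(-2))) = (89 + 8*(-⅕ - 9))*((7 - 44)*(-30 + √(1 - 2))) = (89 + 8*(-46/5))*(-37*(-30 + √(-1))) = (89 - 368/5)*(-37*(-30 + I)) = 77*(1110 - 37*I)/5 = 17094 - 2849*I/5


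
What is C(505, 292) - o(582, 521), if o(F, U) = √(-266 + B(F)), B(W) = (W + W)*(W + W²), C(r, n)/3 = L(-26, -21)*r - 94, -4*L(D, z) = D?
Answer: 19131/2 - √394951918 ≈ -10308.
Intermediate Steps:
L(D, z) = -D/4
C(r, n) = -282 + 39*r/2 (C(r, n) = 3*((-¼*(-26))*r - 94) = 3*(13*r/2 - 94) = 3*(-94 + 13*r/2) = -282 + 39*r/2)
B(W) = 2*W*(W + W²) (B(W) = (2*W)*(W + W²) = 2*W*(W + W²))
o(F, U) = √(-266 + 2*F²*(1 + F))
C(505, 292) - o(582, 521) = (-282 + (39/2)*505) - √2*√(-133 + 582²*(1 + 582)) = (-282 + 19695/2) - √2*√(-133 + 338724*583) = 19131/2 - √2*√(-133 + 197476092) = 19131/2 - √2*√197475959 = 19131/2 - √394951918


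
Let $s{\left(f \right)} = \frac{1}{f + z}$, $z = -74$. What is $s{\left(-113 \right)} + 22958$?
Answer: $\frac{4293145}{187} \approx 22958.0$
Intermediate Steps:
$s{\left(f \right)} = \frac{1}{-74 + f}$ ($s{\left(f \right)} = \frac{1}{f - 74} = \frac{1}{-74 + f}$)
$s{\left(-113 \right)} + 22958 = \frac{1}{-74 - 113} + 22958 = \frac{1}{-187} + 22958 = - \frac{1}{187} + 22958 = \frac{4293145}{187}$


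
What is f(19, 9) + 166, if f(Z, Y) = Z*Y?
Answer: 337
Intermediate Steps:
f(Z, Y) = Y*Z
f(19, 9) + 166 = 9*19 + 166 = 171 + 166 = 337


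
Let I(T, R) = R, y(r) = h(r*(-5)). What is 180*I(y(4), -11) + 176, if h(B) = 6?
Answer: -1804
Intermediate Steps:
y(r) = 6
180*I(y(4), -11) + 176 = 180*(-11) + 176 = -1980 + 176 = -1804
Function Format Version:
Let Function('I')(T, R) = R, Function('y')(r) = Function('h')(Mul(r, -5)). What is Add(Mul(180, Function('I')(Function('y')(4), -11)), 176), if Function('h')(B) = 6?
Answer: -1804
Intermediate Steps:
Function('y')(r) = 6
Add(Mul(180, Function('I')(Function('y')(4), -11)), 176) = Add(Mul(180, -11), 176) = Add(-1980, 176) = -1804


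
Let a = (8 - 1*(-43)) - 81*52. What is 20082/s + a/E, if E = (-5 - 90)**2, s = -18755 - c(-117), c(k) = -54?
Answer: -13634469/8882975 ≈ -1.5349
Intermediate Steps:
s = -18701 (s = -18755 - 1*(-54) = -18755 + 54 = -18701)
a = -4161 (a = (8 + 43) - 4212 = 51 - 4212 = -4161)
E = 9025 (E = (-95)**2 = 9025)
20082/s + a/E = 20082/(-18701) - 4161/9025 = 20082*(-1/18701) - 4161*1/9025 = -20082/18701 - 219/475 = -13634469/8882975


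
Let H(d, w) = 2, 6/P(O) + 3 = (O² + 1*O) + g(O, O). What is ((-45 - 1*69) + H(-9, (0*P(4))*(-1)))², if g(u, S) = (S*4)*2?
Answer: 12544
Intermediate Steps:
g(u, S) = 8*S (g(u, S) = (4*S)*2 = 8*S)
P(O) = 6/(-3 + O² + 9*O) (P(O) = 6/(-3 + ((O² + 1*O) + 8*O)) = 6/(-3 + ((O² + O) + 8*O)) = 6/(-3 + ((O + O²) + 8*O)) = 6/(-3 + (O² + 9*O)) = 6/(-3 + O² + 9*O))
((-45 - 1*69) + H(-9, (0*P(4))*(-1)))² = ((-45 - 1*69) + 2)² = ((-45 - 69) + 2)² = (-114 + 2)² = (-112)² = 12544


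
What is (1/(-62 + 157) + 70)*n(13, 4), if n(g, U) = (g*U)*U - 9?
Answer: 1323549/95 ≈ 13932.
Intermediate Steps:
n(g, U) = -9 + g*U² (n(g, U) = (U*g)*U - 9 = g*U² - 9 = -9 + g*U²)
(1/(-62 + 157) + 70)*n(13, 4) = (1/(-62 + 157) + 70)*(-9 + 13*4²) = (1/95 + 70)*(-9 + 13*16) = (1/95 + 70)*(-9 + 208) = (6651/95)*199 = 1323549/95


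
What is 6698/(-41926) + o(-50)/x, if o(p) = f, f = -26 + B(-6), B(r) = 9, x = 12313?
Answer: -41592608/258117419 ≈ -0.16114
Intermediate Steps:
f = -17 (f = -26 + 9 = -17)
o(p) = -17
6698/(-41926) + o(-50)/x = 6698/(-41926) - 17/12313 = 6698*(-1/41926) - 17*1/12313 = -3349/20963 - 17/12313 = -41592608/258117419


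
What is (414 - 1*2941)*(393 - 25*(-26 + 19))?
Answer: -1435336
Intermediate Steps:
(414 - 1*2941)*(393 - 25*(-26 + 19)) = (414 - 2941)*(393 - 25*(-7)) = -2527*(393 + 175) = -2527*568 = -1435336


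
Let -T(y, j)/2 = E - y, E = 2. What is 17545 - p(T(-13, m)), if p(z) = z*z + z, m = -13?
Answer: 16675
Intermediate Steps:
T(y, j) = -4 + 2*y (T(y, j) = -2*(2 - y) = -4 + 2*y)
p(z) = z + z**2 (p(z) = z**2 + z = z + z**2)
17545 - p(T(-13, m)) = 17545 - (-4 + 2*(-13))*(1 + (-4 + 2*(-13))) = 17545 - (-4 - 26)*(1 + (-4 - 26)) = 17545 - (-30)*(1 - 30) = 17545 - (-30)*(-29) = 17545 - 1*870 = 17545 - 870 = 16675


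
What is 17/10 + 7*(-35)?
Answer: -2433/10 ≈ -243.30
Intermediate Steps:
17/10 + 7*(-35) = 17*(⅒) - 245 = 17/10 - 245 = -2433/10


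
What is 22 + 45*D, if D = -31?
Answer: -1373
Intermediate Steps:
22 + 45*D = 22 + 45*(-31) = 22 - 1395 = -1373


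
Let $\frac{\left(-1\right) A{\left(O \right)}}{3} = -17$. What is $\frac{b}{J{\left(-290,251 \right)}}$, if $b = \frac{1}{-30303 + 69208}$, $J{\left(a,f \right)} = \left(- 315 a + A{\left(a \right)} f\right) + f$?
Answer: $\frac{1}{4061759810} \approx 2.462 \cdot 10^{-10}$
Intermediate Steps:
$A{\left(O \right)} = 51$ ($A{\left(O \right)} = \left(-3\right) \left(-17\right) = 51$)
$J{\left(a,f \right)} = - 315 a + 52 f$ ($J{\left(a,f \right)} = \left(- 315 a + 51 f\right) + f = - 315 a + 52 f$)
$b = \frac{1}{38905} \approx 2.5704 \cdot 10^{-5}$
$\frac{b}{J{\left(-290,251 \right)}} = \frac{1}{38905 \left(\left(-315\right) \left(-290\right) + 52 \cdot 251\right)} = \frac{1}{38905 \left(91350 + 13052\right)} = \frac{1}{38905 \cdot 104402} = \frac{1}{38905} \cdot \frac{1}{104402} = \frac{1}{4061759810}$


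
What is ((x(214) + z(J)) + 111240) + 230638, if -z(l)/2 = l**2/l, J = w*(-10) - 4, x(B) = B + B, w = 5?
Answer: 342414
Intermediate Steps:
x(B) = 2*B
J = -54 (J = 5*(-10) - 4 = -50 - 4 = -54)
z(l) = -2*l (z(l) = -2*l**2/l = -2*l)
((x(214) + z(J)) + 111240) + 230638 = ((2*214 - 2*(-54)) + 111240) + 230638 = ((428 + 108) + 111240) + 230638 = (536 + 111240) + 230638 = 111776 + 230638 = 342414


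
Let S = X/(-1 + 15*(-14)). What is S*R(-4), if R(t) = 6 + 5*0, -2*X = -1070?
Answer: -3210/211 ≈ -15.213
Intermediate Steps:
X = 535 (X = -½*(-1070) = 535)
R(t) = 6 (R(t) = 6 + 0 = 6)
S = -535/211 (S = 535/(-1 + 15*(-14)) = 535/(-1 - 210) = 535/(-211) = 535*(-1/211) = -535/211 ≈ -2.5355)
S*R(-4) = -535/211*6 = -3210/211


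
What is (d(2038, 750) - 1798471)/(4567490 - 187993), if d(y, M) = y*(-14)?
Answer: -1827003/4379497 ≈ -0.41717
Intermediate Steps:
d(y, M) = -14*y
(d(2038, 750) - 1798471)/(4567490 - 187993) = (-14*2038 - 1798471)/(4567490 - 187993) = (-28532 - 1798471)/4379497 = -1827003*1/4379497 = -1827003/4379497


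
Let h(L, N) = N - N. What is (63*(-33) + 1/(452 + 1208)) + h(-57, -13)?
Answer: -3451139/1660 ≈ -2079.0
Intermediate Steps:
h(L, N) = 0
(63*(-33) + 1/(452 + 1208)) + h(-57, -13) = (63*(-33) + 1/(452 + 1208)) + 0 = (-2079 + 1/1660) + 0 = -3451139/1660 + 0 = -3451139/1660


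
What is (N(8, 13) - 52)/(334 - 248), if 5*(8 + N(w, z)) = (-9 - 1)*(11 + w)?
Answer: -49/43 ≈ -1.1395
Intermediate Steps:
N(w, z) = -30 - 2*w (N(w, z) = -8 + ((-9 - 1)*(11 + w))/5 = -8 + (-10*(11 + w))/5 = -8 + (-110 - 10*w)/5 = -8 + (-22 - 2*w) = -30 - 2*w)
(N(8, 13) - 52)/(334 - 248) = ((-30 - 2*8) - 52)/(334 - 248) = ((-30 - 16) - 52)/86 = (-46 - 52)*(1/86) = -98*1/86 = -49/43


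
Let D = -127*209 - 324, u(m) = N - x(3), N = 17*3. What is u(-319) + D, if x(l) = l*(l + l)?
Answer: -26834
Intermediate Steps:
x(l) = 2*l² (x(l) = l*(2*l) = 2*l²)
N = 51
u(m) = 33 (u(m) = 51 - 2*3² = 51 - 2*9 = 51 - 1*18 = 51 - 18 = 33)
D = -26867 (D = -26543 - 324 = -26867)
u(-319) + D = 33 - 26867 = -26834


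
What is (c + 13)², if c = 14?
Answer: 729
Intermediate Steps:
(c + 13)² = (14 + 13)² = 27² = 729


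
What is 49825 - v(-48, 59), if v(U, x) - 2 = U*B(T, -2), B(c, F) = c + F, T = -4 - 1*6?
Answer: 49247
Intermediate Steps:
T = -10 (T = -4 - 6 = -10)
B(c, F) = F + c
v(U, x) = 2 - 12*U (v(U, x) = 2 + U*(-2 - 10) = 2 + U*(-12) = 2 - 12*U)
49825 - v(-48, 59) = 49825 - (2 - 12*(-48)) = 49825 - (2 + 576) = 49825 - 1*578 = 49825 - 578 = 49247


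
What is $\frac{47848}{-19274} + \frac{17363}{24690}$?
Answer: $- \frac{423356329}{237937530} \approx -1.7793$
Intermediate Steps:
$\frac{47848}{-19274} + \frac{17363}{24690} = 47848 \left(- \frac{1}{19274}\right) + 17363 \cdot \frac{1}{24690} = - \frac{23924}{9637} + \frac{17363}{24690} = - \frac{423356329}{237937530}$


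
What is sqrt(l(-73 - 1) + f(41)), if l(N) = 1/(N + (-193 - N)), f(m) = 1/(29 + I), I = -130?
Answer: 7*I*sqrt(116958)/19493 ≈ 0.12281*I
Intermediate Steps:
f(m) = -1/101 (f(m) = 1/(29 - 130) = 1/(-101) = -1/101)
l(N) = -1/193 (l(N) = 1/(-193) = -1/193)
sqrt(l(-73 - 1) + f(41)) = sqrt(-1/193 - 1/101) = sqrt(-294/19493) = 7*I*sqrt(116958)/19493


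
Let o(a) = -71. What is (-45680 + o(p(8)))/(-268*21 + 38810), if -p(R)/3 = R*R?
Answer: -45751/33182 ≈ -1.3788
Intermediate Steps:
p(R) = -3*R**2 (p(R) = -3*R*R = -3*R**2)
(-45680 + o(p(8)))/(-268*21 + 38810) = (-45680 - 71)/(-268*21 + 38810) = -45751/(-5628 + 38810) = -45751/33182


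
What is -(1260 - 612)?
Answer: -648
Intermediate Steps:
-(1260 - 612) = -1*648 = -648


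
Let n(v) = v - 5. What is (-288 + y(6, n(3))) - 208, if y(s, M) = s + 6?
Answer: -484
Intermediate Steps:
n(v) = -5 + v
y(s, M) = 6 + s
(-288 + y(6, n(3))) - 208 = (-288 + (6 + 6)) - 208 = (-288 + 12) - 208 = -276 - 208 = -484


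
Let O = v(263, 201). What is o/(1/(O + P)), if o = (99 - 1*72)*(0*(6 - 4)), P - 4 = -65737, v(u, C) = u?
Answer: 0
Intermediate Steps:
O = 263
P = -65733 (P = 4 - 65737 = -65733)
o = 0 (o = (99 - 72)*(0*2) = 27*0 = 0)
o/(1/(O + P)) = 0/(1/(263 - 65733)) = 0/(1/(-65470)) = 0/(-1/65470) = 0*(-65470) = 0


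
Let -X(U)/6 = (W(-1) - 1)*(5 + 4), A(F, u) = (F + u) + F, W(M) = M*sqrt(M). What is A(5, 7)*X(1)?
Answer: 918 + 918*I ≈ 918.0 + 918.0*I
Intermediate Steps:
W(M) = M**(3/2)
A(F, u) = u + 2*F
X(U) = 54 + 54*I (X(U) = -6*((-1)**(3/2) - 1)*(5 + 4) = -6*(-I - 1)*9 = -6*(-1 - I)*9 = -6*(-9 - 9*I) = 54 + 54*I)
A(5, 7)*X(1) = (7 + 2*5)*(54 + 54*I) = (7 + 10)*(54 + 54*I) = 17*(54 + 54*I) = 918 + 918*I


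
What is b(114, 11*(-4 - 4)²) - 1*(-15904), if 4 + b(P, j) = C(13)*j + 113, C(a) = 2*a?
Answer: 34317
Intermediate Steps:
b(P, j) = 109 + 26*j (b(P, j) = -4 + ((2*13)*j + 113) = -4 + (26*j + 113) = -4 + (113 + 26*j) = 109 + 26*j)
b(114, 11*(-4 - 4)²) - 1*(-15904) = (109 + 26*(11*(-4 - 4)²)) - 1*(-15904) = (109 + 26*(11*(-8)²)) + 15904 = (109 + 26*(11*64)) + 15904 = (109 + 26*704) + 15904 = (109 + 18304) + 15904 = 18413 + 15904 = 34317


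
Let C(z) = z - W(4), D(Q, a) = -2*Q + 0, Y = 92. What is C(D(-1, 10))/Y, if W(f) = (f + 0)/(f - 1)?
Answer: 1/138 ≈ 0.0072464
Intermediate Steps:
D(Q, a) = -2*Q
W(f) = f/(-1 + f)
C(z) = -4/3 + z (C(z) = z - 4/(-1 + 4) = z - 4/3 = -4/3 + z)
C(D(-1, 10))/Y = (-4/3 - 2*(-1))/92 = (-4/3 + 2)*(1/92) = (2/3)*(1/92) = 1/138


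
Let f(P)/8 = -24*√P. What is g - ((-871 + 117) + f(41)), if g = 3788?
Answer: 4542 + 192*√41 ≈ 5771.4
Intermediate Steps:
f(P) = -192*√P (f(P) = 8*(-24*√P) = -192*√P)
g - ((-871 + 117) + f(41)) = 3788 - ((-871 + 117) - 192*√41) = 3788 - (-754 - 192*√41) = 3788 + (754 + 192*√41) = 4542 + 192*√41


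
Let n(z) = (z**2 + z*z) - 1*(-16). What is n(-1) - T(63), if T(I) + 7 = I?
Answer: -38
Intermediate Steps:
n(z) = 16 + 2*z**2 (n(z) = (z**2 + z**2) + 16 = 2*z**2 + 16 = 16 + 2*z**2)
T(I) = -7 + I
n(-1) - T(63) = (16 + 2*(-1)**2) - (-7 + 63) = (16 + 2*1) - 1*56 = (16 + 2) - 56 = 18 - 56 = -38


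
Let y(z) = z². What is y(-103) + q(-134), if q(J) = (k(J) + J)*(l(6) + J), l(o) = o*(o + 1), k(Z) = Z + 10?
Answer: 34345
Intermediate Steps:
k(Z) = 10 + Z
l(o) = o*(1 + o)
q(J) = (10 + 2*J)*(42 + J) (q(J) = ((10 + J) + J)*(6*(1 + 6) + J) = (10 + 2*J)*(6*7 + J) = (10 + 2*J)*(42 + J))
y(-103) + q(-134) = (-103)² + (420 + 2*(-134)² + 94*(-134)) = 10609 + (420 + 2*17956 - 12596) = 10609 + (420 + 35912 - 12596) = 10609 + 23736 = 34345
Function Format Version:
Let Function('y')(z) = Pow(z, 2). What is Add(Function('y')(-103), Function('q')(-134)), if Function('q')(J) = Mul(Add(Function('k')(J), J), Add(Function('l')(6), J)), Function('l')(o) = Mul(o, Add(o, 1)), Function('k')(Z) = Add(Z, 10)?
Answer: 34345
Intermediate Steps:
Function('k')(Z) = Add(10, Z)
Function('l')(o) = Mul(o, Add(1, o))
Function('q')(J) = Mul(Add(10, Mul(2, J)), Add(42, J)) (Function('q')(J) = Mul(Add(Add(10, J), J), Add(Mul(6, Add(1, 6)), J)) = Mul(Add(10, Mul(2, J)), Add(Mul(6, 7), J)) = Mul(Add(10, Mul(2, J)), Add(42, J)))
Add(Function('y')(-103), Function('q')(-134)) = Add(Pow(-103, 2), Add(420, Mul(2, Pow(-134, 2)), Mul(94, -134))) = Add(10609, Add(420, Mul(2, 17956), -12596)) = Add(10609, Add(420, 35912, -12596)) = Add(10609, 23736) = 34345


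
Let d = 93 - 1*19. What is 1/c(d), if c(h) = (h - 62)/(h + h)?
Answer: 37/3 ≈ 12.333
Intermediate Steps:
d = 74 (d = 93 - 19 = 74)
c(h) = (-62 + h)/(2*h) (c(h) = (-62 + h)/((2*h)) = (-62 + h)*(1/(2*h)) = (-62 + h)/(2*h))
1/c(d) = 1/((½)*(-62 + 74)/74) = 1/((½)*(1/74)*12) = 1/(3/37) = 37/3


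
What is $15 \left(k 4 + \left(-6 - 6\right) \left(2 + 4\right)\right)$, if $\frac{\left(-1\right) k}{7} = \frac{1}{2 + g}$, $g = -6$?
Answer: $-975$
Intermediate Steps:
$k = \frac{7}{4}$ ($k = - \frac{7}{2 - 6} = - \frac{7}{-4} = \left(-7\right) \left(- \frac{1}{4}\right) = \frac{7}{4} \approx 1.75$)
$15 \left(k 4 + \left(-6 - 6\right) \left(2 + 4\right)\right) = 15 \left(\frac{7}{4} \cdot 4 + \left(-6 - 6\right) \left(2 + 4\right)\right) = 15 \left(7 - 72\right) = 15 \left(-65\right) = -975$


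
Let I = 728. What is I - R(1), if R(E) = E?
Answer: 727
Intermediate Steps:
I - R(1) = 728 - 1*1 = 728 - 1 = 727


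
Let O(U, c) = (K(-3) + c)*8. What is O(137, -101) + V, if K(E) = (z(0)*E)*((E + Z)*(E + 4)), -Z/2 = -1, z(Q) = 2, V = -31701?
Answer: -32461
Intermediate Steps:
Z = 2 (Z = -2*(-1) = 2)
K(E) = 2*E*(2 + E)*(4 + E) (K(E) = (2*E)*((E + 2)*(E + 4)) = (2*E)*((2 + E)*(4 + E)) = 2*E*(2 + E)*(4 + E))
O(U, c) = 48 + 8*c (O(U, c) = (2*(-3)*(8 + (-3)**2 + 6*(-3)) + c)*8 = (2*(-3)*(8 + 9 - 18) + c)*8 = (2*(-3)*(-1) + c)*8 = (6 + c)*8 = 48 + 8*c)
O(137, -101) + V = (48 + 8*(-101)) - 31701 = (48 - 808) - 31701 = -760 - 31701 = -32461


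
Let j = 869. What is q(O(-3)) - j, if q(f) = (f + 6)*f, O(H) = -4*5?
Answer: -589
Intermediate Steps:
O(H) = -20
q(f) = f*(6 + f) (q(f) = (6 + f)*f = f*(6 + f))
q(O(-3)) - j = -20*(6 - 20) - 1*869 = -20*(-14) - 869 = 280 - 869 = -589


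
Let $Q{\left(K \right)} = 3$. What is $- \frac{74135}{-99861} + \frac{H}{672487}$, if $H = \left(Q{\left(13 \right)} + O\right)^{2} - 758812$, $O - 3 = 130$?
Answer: $- \frac{24073872331}{67155224307} \approx -0.35848$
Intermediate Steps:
$O = 133$ ($O = 3 + 130 = 133$)
$H = -740316$ ($H = \left(3 + 133\right)^{2} - 758812 = 136^{2} - 758812 = 18496 - 758812 = -740316$)
$- \frac{74135}{-99861} + \frac{H}{672487} = - \frac{74135}{-99861} - \frac{740316}{672487} = \left(-74135\right) \left(- \frac{1}{99861}\right) - \frac{740316}{672487} = \frac{74135}{99861} - \frac{740316}{672487} = - \frac{24073872331}{67155224307}$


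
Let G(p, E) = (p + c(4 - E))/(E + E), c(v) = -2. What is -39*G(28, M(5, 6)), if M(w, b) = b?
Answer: -169/2 ≈ -84.500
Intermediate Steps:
G(p, E) = (-2 + p)/(2*E) (G(p, E) = (p - 2)/(E + E) = (-2 + p)/((2*E)) = (-2 + p)*(1/(2*E)) = (-2 + p)/(2*E))
-39*G(28, M(5, 6)) = -39*(-2 + 28)/(2*6) = -39*26/(2*6) = -39*13/6 = -169/2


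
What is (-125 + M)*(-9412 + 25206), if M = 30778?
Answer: 484133482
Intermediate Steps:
(-125 + M)*(-9412 + 25206) = (-125 + 30778)*(-9412 + 25206) = 30653*15794 = 484133482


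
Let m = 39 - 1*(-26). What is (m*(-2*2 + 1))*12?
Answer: -2340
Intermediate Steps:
m = 65 (m = 39 + 26 = 65)
(m*(-2*2 + 1))*12 = (65*(-2*2 + 1))*12 = (65*(-4 + 1))*12 = (65*(-3))*12 = -195*12 = -2340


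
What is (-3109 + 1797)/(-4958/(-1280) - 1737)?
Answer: 839680/1109201 ≈ 0.75701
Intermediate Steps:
(-3109 + 1797)/(-4958/(-1280) - 1737) = -1312/(-4958*(-1/1280) - 1737) = -1312/(2479/640 - 1737) = -1312/(-1109201/640) = -1312*(-640/1109201) = 839680/1109201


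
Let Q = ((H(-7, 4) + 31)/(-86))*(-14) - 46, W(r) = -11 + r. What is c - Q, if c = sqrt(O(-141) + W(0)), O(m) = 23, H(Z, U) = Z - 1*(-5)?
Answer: 1775/43 + 2*sqrt(3) ≈ 44.743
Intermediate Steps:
H(Z, U) = 5 + Z (H(Z, U) = Z + 5 = 5 + Z)
c = 2*sqrt(3) (c = sqrt(23 + (-11 + 0)) = sqrt(23 - 11) = sqrt(12) = 2*sqrt(3) ≈ 3.4641)
Q = -1775/43 (Q = (((5 - 7) + 31)/(-86))*(-14) - 46 = ((-2 + 31)*(-1/86))*(-14) - 46 = (29*(-1/86))*(-14) - 46 = -29/86*(-14) - 46 = 203/43 - 46 = -1775/43 ≈ -41.279)
c - Q = 2*sqrt(3) - 1*(-1775/43) = 2*sqrt(3) + 1775/43 = 1775/43 + 2*sqrt(3)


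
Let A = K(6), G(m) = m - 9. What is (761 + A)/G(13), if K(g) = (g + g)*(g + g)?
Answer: 905/4 ≈ 226.25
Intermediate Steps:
G(m) = -9 + m
K(g) = 4*g**2 (K(g) = (2*g)*(2*g) = 4*g**2)
A = 144 (A = 4*6**2 = 4*36 = 144)
(761 + A)/G(13) = (761 + 144)/(-9 + 13) = 905/4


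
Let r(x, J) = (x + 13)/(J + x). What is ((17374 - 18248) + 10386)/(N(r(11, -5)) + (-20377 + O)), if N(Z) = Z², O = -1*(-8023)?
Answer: -4756/6169 ≈ -0.77095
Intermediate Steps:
O = 8023
r(x, J) = (13 + x)/(J + x)
((17374 - 18248) + 10386)/(N(r(11, -5)) + (-20377 + O)) = ((17374 - 18248) + 10386)/(((13 + 11)/(-5 + 11))² + (-20377 + 8023)) = (-874 + 10386)/((24/6)² - 12354) = 9512/(((⅙)*24)² - 12354) = 9512/(4² - 12354) = 9512/(16 - 12354) = 9512/(-12338) = 9512*(-1/12338) = -4756/6169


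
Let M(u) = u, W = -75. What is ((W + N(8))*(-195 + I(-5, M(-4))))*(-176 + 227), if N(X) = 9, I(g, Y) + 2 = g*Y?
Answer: 595782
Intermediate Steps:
I(g, Y) = -2 + Y*g (I(g, Y) = -2 + g*Y = -2 + Y*g)
((W + N(8))*(-195 + I(-5, M(-4))))*(-176 + 227) = ((-75 + 9)*(-195 + (-2 - 4*(-5))))*(-176 + 227) = -66*(-195 + (-2 + 20))*51 = -66*(-195 + 18)*51 = -66*(-177)*51 = 11682*51 = 595782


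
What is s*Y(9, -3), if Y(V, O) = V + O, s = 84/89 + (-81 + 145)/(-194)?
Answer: 31800/8633 ≈ 3.6835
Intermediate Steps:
s = 5300/8633 (s = 84*(1/89) + 64*(-1/194) = 84/89 - 32/97 = 5300/8633 ≈ 0.61392)
Y(V, O) = O + V
s*Y(9, -3) = 5300*(-3 + 9)/8633 = (5300/8633)*6 = 31800/8633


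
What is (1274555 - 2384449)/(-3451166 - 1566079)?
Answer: 1109894/5017245 ≈ 0.22122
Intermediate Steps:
(1274555 - 2384449)/(-3451166 - 1566079) = -1109894/(-5017245) = -1109894*(-1/5017245) = 1109894/5017245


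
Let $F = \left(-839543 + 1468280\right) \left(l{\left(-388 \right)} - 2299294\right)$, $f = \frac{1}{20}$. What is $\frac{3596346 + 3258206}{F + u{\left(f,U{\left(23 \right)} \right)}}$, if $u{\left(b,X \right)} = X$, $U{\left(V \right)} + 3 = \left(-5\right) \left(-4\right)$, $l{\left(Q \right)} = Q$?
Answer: $- \frac{6854552}{1445895161617} \approx -4.7407 \cdot 10^{-6}$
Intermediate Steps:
$U{\left(V \right)} = 17$ ($U{\left(V \right)} = -3 - -20 = -3 + 20 = 17$)
$f = \frac{1}{20} \approx 0.05$
$F = -1445895161634$ ($F = \left(-839543 + 1468280\right) \left(-388 - 2299294\right) = 628737 \left(-2299682\right) = -1445895161634$)
$\frac{3596346 + 3258206}{F + u{\left(f,U{\left(23 \right)} \right)}} = \frac{3596346 + 3258206}{-1445895161634 + 17} = \frac{6854552}{-1445895161617} = 6854552 \left(- \frac{1}{1445895161617}\right) = - \frac{6854552}{1445895161617}$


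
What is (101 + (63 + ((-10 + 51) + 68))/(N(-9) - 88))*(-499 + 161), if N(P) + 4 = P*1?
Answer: -3389802/101 ≈ -33562.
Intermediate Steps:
N(P) = -4 + P (N(P) = -4 + P*1 = -4 + P)
(101 + (63 + ((-10 + 51) + 68))/(N(-9) - 88))*(-499 + 161) = (101 + (63 + ((-10 + 51) + 68))/((-4 - 9) - 88))*(-499 + 161) = (101 + (63 + (41 + 68))/(-13 - 88))*(-338) = (101 + (63 + 109)/(-101))*(-338) = (101 + 172*(-1/101))*(-338) = (101 - 172/101)*(-338) = (10029/101)*(-338) = -3389802/101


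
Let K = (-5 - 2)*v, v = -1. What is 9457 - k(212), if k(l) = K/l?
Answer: 2004877/212 ≈ 9457.0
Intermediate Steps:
K = 7 (K = (-5 - 2)*(-1) = -7*(-1) = 7)
k(l) = 7/l
9457 - k(212) = 9457 - 7/212 = 2004877/212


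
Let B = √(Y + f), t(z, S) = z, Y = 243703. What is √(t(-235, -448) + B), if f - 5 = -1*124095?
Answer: √(-235 + √119613) ≈ 10.529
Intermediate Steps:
f = -124090 (f = 5 - 1*124095 = 5 - 124095 = -124090)
B = √119613 (B = √(243703 - 124090) = √119613 ≈ 345.85)
√(t(-235, -448) + B) = √(-235 + √119613)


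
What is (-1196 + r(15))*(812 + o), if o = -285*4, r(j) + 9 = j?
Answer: 390320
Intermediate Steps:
r(j) = -9 + j
o = -1140
(-1196 + r(15))*(812 + o) = (-1196 + (-9 + 15))*(812 - 1140) = (-1196 + 6)*(-328) = -1190*(-328) = 390320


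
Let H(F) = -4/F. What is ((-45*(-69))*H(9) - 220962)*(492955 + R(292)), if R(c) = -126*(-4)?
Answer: -109716660978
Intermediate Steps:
R(c) = 504
((-45*(-69))*H(9) - 220962)*(492955 + R(292)) = ((-45*(-69))*(-4/9) - 220962)*(492955 + 504) = (3105*(-4*1/9) - 220962)*493459 = (3105*(-4/9) - 220962)*493459 = (-1380 - 220962)*493459 = -222342*493459 = -109716660978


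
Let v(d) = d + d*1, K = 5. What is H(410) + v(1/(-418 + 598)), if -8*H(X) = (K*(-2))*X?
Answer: 23063/45 ≈ 512.51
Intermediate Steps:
H(X) = 5*X/4 (H(X) = -5*(-2)*X/8 = -(-5)*X/4 = 5*X/4)
v(d) = 2*d (v(d) = d + d = 2*d)
H(410) + v(1/(-418 + 598)) = (5/4)*410 + 2/(-418 + 598) = 1025/2 + 2/180 = 1025/2 + 2*(1/180) = 1025/2 + 1/90 = 23063/45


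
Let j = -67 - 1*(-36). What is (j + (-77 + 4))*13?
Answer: -1352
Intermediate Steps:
j = -31 (j = -67 + 36 = -31)
(j + (-77 + 4))*13 = (-31 + (-77 + 4))*13 = (-31 - 73)*13 = -104*13 = -1352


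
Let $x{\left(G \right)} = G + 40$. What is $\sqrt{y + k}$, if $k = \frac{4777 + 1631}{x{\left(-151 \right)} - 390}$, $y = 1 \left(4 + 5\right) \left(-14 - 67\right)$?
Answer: $\frac{i \sqrt{20687793}}{167} \approx 27.236 i$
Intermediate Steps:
$x{\left(G \right)} = 40 + G$
$y = -729$ ($y = 1 \cdot 9 \left(-81\right) = 9 \left(-81\right) = -729$)
$k = - \frac{2136}{167}$ ($k = \frac{4777 + 1631}{\left(40 - 151\right) - 390} = \frac{6408}{-111 - 390} = \frac{6408}{-501} = 6408 \left(- \frac{1}{501}\right) = - \frac{2136}{167} \approx -12.79$)
$\sqrt{y + k} = \sqrt{-729 - \frac{2136}{167}} = \sqrt{- \frac{123879}{167}} = \frac{i \sqrt{20687793}}{167}$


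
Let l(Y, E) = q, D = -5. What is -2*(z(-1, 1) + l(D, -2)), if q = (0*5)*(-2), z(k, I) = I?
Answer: -2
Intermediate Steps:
q = 0 (q = 0*(-2) = 0)
l(Y, E) = 0
-2*(z(-1, 1) + l(D, -2)) = -2*(1 + 0) = -2*1 = -2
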